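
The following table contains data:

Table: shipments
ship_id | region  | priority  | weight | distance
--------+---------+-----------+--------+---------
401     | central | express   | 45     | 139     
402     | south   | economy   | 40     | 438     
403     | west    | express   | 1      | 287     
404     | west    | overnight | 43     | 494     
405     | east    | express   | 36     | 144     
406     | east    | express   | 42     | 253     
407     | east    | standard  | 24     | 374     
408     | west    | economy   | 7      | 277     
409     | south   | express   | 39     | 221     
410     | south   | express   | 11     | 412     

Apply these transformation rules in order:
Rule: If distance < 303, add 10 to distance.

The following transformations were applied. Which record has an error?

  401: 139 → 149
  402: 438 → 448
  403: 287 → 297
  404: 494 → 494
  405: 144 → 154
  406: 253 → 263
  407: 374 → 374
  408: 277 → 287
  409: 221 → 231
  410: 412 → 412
Record 402 has an error. The correct transformed value should be 438, not 448.

Step 1: Check each record against the rule
Step 2: Record 402 has distance = 438
Step 3: Since 438 >= 303, the bonus should not have been applied
Step 4: Correct value = 438, but claimed value = 448
Conclusion: Record 402 has the error.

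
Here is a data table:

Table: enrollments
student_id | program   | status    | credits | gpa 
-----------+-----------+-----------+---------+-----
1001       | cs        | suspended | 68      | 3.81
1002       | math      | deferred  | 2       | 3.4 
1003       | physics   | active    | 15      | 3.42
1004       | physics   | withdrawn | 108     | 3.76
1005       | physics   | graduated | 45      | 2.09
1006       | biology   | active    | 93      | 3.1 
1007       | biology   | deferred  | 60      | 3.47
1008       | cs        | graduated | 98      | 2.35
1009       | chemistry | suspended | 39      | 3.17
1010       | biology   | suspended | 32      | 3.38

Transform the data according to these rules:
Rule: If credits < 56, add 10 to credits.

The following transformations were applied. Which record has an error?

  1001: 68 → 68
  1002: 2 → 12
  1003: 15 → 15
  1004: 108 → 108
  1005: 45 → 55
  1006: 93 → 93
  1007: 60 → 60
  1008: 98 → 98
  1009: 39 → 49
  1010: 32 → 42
Record 1003 has an error. The correct transformed value should be 25, not 15.

Step 1: Check each record against the rule
Step 2: Record 1003 has credits = 15
Step 3: Since 15 < 56, the bonus should have been applied
Step 4: Correct value = 25, but claimed value = 15
Conclusion: Record 1003 has the error.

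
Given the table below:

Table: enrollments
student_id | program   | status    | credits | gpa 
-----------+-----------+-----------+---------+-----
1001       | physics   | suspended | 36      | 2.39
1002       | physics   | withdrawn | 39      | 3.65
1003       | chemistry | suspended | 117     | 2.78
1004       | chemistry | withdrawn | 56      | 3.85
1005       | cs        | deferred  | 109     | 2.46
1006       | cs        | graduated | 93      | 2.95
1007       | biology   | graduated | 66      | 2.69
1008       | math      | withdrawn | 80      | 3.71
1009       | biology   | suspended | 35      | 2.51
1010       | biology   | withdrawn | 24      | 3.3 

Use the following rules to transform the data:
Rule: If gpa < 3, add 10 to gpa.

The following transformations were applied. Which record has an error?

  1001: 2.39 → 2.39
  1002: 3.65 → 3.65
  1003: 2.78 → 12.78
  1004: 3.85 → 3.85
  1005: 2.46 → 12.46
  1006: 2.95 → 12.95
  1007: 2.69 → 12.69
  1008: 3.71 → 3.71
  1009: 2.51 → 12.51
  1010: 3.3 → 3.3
Record 1001 has an error. The correct transformed value should be 12.39, not 2.39.

Step 1: Check each record against the rule
Step 2: Record 1001 has gpa = 2.39
Step 3: Since 2.39 < 3, the bonus should have been applied
Step 4: Correct value = 12.39, but claimed value = 2.39
Conclusion: Record 1001 has the error.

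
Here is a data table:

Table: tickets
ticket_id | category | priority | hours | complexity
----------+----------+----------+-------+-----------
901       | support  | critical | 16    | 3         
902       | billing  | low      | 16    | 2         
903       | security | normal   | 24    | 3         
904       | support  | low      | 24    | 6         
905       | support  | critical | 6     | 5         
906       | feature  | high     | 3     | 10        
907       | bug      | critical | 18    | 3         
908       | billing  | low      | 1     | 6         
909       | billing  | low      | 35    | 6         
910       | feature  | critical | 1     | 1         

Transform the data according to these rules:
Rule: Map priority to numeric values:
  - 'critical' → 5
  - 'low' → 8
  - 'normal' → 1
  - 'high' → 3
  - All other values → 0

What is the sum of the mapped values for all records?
56

Step 1: Apply mapping to each record
Step 2: Count by status:
  'critical': 4 records × 5 = 20
  'low': 4 records × 8 = 32
  'normal': 1 records × 1 = 1
  'high': 1 records × 3 = 3
Step 3: Sum all mapped values = 56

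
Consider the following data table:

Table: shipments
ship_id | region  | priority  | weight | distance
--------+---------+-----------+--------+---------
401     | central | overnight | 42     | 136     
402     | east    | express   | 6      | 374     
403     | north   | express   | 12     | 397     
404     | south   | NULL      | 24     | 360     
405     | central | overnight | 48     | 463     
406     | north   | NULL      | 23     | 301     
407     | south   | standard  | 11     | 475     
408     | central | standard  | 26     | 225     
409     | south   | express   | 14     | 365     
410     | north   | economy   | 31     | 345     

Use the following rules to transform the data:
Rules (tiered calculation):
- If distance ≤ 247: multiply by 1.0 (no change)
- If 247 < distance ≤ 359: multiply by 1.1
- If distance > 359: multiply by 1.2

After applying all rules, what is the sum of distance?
3992.4

Step 1: Tier 1 (distance ≤ 247): 2 records, sum = 361 × 1.0 = 361.0
Step 2: Tier 2 (247 < distance ≤ 359): 2 records, sum = 646 × 1.1 = 710.6
Step 3: Tier 3 (distance > 359): 6 records, sum = 2434 × 1.2 = 2920.8
Step 4: Final sum = 361.0 + 710.6 + 2920.8 = 3992.4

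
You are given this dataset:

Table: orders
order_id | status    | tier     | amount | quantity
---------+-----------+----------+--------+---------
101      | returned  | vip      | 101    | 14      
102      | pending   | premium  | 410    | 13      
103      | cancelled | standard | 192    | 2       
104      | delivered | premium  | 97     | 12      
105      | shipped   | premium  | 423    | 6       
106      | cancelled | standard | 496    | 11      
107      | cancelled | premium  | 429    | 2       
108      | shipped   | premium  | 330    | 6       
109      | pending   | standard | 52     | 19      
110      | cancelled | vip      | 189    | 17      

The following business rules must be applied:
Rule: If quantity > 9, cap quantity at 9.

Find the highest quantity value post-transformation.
9

Step 1: Original maximum quantity = 19
Step 2: Apply cap at 9
Step 3: 6 records had quantity > 9 and were capped
Step 4: Maximum after transformation = 9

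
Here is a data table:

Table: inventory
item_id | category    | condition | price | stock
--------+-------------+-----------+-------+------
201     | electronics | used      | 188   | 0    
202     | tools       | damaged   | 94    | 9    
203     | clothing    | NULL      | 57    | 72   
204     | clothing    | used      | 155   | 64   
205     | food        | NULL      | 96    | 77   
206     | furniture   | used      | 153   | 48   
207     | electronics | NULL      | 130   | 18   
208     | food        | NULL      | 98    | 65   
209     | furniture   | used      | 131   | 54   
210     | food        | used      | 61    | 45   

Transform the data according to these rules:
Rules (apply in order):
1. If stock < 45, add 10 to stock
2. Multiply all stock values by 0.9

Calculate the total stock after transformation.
433.8

Step 1: Apply Rule 1 - Add 10 to records with stock < 45
  - 3 records affected: 27 + (3 × 10) = 57
  - Unaffected records: 425
  - Sum after Rule 1: 482
Step 2: Apply Rule 2 - Multiply all by 0.9
  - 482 × 0.9 = 433.8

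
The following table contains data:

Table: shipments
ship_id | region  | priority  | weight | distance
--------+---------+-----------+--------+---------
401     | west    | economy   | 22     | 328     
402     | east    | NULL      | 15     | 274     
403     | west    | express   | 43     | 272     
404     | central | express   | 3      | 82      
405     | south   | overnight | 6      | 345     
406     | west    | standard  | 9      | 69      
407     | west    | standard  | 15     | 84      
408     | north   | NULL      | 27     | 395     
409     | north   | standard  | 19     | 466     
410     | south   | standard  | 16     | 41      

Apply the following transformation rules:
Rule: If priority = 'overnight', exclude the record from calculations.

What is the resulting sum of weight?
169

Step 1: Identify records where priority = 'overnight'
Step 2: The excluded records sum to 6
Step 3: Original total weight = 175
Step 4: Remaining total = 175 - 6 = 169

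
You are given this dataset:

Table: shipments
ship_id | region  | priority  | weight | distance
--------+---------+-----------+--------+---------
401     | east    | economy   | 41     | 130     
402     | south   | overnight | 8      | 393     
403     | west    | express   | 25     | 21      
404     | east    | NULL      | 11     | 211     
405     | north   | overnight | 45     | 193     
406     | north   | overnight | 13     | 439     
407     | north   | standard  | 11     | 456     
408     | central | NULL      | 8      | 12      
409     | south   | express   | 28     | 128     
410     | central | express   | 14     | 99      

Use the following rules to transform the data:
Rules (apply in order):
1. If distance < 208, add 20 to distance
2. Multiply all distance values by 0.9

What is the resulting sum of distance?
1981.8

Step 1: Apply Rule 1 - Add 20 to records with distance < 208
  - 6 records affected: 583 + (6 × 20) = 703
  - Unaffected records: 1499
  - Sum after Rule 1: 2202
Step 2: Apply Rule 2 - Multiply all by 0.9
  - 2202 × 0.9 = 1981.8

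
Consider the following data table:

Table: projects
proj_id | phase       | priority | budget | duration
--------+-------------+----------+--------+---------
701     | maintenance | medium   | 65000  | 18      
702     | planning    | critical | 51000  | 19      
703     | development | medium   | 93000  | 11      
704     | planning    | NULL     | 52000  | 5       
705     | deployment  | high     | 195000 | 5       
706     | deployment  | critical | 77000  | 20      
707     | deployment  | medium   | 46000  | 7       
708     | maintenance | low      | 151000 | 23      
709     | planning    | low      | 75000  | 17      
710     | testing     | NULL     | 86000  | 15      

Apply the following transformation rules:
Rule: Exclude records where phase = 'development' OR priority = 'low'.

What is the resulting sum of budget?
572000

Step 1: Find records where phase = 'development' OR priority = 'low'
Step 2: 3 records match, summing to 319000
Step 3: Original sum: 891000
Step 4: Remaining sum = 891000 - 319000 = 572000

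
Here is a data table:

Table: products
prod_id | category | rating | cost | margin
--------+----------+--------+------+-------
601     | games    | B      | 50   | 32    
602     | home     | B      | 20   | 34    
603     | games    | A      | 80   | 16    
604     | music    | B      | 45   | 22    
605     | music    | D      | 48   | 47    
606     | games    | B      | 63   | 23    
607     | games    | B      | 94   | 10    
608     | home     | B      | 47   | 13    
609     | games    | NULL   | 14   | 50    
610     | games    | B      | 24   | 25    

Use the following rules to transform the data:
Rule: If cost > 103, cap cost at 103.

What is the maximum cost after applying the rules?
94

Step 1: Original maximum cost = 94
Step 2: Check cap of 103 against maximum
Step 3: No records exceed the cap (max 94 <= cap 103), so no capping applies
Step 4: Maximum after transformation = 94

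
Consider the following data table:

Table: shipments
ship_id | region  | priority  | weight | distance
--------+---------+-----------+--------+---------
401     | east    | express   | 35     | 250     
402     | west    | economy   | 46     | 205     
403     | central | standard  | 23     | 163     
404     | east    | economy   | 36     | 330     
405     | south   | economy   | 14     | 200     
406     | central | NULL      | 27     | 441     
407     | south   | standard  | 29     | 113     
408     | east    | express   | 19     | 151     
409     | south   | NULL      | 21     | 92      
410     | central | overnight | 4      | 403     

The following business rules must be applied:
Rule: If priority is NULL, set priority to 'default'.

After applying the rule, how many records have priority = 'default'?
2

Step 1: Count records where priority IS NULL
Step 2: Found 2 records with NULL priority
Step 3: These records will have priority set to 'default'
Step 4: Records already having priority = 'default': 0
Step 5: Answer: 2 + 0 = 2 records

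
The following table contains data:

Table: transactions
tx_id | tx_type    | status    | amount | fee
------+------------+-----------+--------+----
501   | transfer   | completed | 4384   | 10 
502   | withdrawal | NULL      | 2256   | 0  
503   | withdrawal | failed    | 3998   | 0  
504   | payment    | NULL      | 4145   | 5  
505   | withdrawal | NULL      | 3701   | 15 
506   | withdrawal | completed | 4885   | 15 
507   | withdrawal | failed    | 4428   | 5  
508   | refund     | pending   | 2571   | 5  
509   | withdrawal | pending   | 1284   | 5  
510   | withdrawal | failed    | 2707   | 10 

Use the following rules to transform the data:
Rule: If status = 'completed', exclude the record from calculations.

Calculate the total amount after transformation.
25090

Step 1: Identify records where status = 'completed'
Step 2: The excluded records sum to 9269
Step 3: Original total amount = 34359
Step 4: Remaining total = 34359 - 9269 = 25090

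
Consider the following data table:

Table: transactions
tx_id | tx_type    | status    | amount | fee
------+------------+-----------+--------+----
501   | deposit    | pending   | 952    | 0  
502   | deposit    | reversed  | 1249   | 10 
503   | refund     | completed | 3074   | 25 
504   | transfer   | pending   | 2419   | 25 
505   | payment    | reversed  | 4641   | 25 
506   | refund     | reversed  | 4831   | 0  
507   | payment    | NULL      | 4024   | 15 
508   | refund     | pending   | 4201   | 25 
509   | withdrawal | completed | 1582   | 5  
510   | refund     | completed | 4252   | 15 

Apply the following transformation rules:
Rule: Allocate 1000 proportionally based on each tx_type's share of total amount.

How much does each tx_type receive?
deposit: 70.49, payment: 277.5, refund: 523.88, transfer: 77.47, withdrawal: 50.66

Step 1: Calculate total amount = 31225
Step 2: Calculate each tx_type's proportion:
  deposit: 2201/31225 = 7.05% → 70.49
  payment: 8665/31225 = 27.75% → 277.5
  refund: 16358/31225 = 52.39% → 523.88
  transfer: 2419/31225 = 7.75% → 77.47
  withdrawal: 1582/31225 = 5.07% → 50.66
Step 3: Verify: sum of allocations ≈ 1000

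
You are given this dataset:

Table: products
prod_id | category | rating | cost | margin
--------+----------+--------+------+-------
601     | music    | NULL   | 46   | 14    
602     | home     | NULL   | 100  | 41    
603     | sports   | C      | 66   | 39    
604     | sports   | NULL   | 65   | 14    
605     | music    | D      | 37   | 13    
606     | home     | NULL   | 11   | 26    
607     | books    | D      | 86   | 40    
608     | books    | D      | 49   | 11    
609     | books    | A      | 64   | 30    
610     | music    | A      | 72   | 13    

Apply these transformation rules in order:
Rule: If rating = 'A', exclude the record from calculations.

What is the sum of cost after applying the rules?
460

Step 1: Identify records where rating = 'A'
Step 2: The excluded records sum to 136
Step 3: Original total cost = 596
Step 4: Remaining total = 596 - 136 = 460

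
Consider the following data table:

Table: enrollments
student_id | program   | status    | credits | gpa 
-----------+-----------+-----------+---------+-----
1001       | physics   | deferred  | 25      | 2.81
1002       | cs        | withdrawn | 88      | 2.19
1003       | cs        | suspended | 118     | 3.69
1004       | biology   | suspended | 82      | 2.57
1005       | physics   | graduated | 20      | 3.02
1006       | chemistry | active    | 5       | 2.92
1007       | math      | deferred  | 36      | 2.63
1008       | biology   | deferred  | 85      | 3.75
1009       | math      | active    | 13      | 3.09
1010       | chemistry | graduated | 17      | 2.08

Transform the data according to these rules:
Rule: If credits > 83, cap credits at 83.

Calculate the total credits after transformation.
447

Step 1: 3 records have credits > 83
Step 2: These records originally summed to 291
Step 3: After capping: 3 × 83 = 249
Step 4: Unaffected records sum: 198
Step 5: Final sum = 249 + 198 = 447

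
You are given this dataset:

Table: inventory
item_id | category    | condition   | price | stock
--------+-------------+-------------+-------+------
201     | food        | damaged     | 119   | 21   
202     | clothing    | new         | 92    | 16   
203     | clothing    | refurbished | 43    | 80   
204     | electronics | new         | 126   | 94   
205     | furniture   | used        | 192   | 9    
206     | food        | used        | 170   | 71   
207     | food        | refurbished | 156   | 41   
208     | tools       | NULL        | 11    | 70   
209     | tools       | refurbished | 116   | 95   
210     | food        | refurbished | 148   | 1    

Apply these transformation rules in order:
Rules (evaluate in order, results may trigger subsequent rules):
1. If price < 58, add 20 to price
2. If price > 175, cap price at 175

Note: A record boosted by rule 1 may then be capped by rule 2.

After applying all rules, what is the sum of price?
1196

Step 1: Apply rule 1 to records with price < 58
  - 2 records get bonus of 20
  - Of these, 0 records then exceed 175 and get capped
Step 2: Apply rule 2 to records with price > 175
  - 1 records (original) are capped
Step 3: Calculate final sum = 1196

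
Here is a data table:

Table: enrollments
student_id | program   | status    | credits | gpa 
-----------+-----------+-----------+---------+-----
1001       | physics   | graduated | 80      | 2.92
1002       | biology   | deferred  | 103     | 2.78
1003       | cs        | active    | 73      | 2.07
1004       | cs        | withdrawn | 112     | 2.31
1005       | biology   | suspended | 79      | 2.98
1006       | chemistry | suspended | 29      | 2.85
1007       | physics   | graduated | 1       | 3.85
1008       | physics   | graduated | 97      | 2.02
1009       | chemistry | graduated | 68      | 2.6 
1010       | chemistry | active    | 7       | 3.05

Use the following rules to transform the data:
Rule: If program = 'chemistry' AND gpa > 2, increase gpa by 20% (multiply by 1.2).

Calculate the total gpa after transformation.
29.13

Step 1: Find records where program = 'chemistry' AND gpa > 2
Step 2: 3 records match, summing to 8.5
Step 3: After multiplier: 8.5 × 1.2 = 10.2
Step 4: Unaffected records sum: 18.93
Step 5: Final sum = 10.2 + 18.93 = 29.13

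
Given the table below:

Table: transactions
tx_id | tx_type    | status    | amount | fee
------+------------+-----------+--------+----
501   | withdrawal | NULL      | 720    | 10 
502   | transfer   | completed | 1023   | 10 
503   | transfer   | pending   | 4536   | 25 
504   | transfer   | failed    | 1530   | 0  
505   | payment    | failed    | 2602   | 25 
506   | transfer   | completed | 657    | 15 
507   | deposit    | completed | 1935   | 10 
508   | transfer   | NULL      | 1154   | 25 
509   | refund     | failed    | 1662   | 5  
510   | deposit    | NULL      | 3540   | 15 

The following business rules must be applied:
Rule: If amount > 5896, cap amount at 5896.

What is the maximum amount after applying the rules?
4536

Step 1: Original maximum amount = 4536
Step 2: Check cap of 5896 against maximum
Step 3: No records exceed the cap (max 4536 <= cap 5896), so no capping applies
Step 4: Maximum after transformation = 4536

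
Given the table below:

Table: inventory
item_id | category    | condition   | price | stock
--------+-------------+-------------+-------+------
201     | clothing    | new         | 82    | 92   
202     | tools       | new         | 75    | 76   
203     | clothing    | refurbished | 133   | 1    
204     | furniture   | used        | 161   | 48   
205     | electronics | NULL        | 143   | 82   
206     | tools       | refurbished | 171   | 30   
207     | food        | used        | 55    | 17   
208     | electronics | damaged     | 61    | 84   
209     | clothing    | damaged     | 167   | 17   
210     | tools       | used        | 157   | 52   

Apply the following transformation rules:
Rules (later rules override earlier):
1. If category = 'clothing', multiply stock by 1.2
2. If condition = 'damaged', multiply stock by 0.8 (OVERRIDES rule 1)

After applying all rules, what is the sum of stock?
497.4

Step 1: Rule 2 takes priority for records with condition = 'damaged'
  - 2 records: 101 × 0.8 = 80.8
Step 2: Rule 1 applies to remaining records with category = 'clothing'
  - 2 records: 93 × 1.2 = 111.6
Step 3: Other records unchanged: 305
Step 4: Final sum = 80.8 + 111.6 + 305 = 497.4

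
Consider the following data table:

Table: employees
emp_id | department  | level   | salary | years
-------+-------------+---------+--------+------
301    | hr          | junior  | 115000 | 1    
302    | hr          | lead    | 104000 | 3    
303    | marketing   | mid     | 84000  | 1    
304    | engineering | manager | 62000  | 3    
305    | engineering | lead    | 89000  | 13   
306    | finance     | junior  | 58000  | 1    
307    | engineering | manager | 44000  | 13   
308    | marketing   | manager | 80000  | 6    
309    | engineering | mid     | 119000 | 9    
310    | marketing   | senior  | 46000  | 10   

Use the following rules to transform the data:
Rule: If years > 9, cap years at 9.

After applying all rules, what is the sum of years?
51

Step 1: 3 records have years > 9
Step 2: These records originally summed to 36
Step 3: After capping: 3 × 9 = 27
Step 4: Unaffected records sum: 24
Step 5: Final sum = 27 + 24 = 51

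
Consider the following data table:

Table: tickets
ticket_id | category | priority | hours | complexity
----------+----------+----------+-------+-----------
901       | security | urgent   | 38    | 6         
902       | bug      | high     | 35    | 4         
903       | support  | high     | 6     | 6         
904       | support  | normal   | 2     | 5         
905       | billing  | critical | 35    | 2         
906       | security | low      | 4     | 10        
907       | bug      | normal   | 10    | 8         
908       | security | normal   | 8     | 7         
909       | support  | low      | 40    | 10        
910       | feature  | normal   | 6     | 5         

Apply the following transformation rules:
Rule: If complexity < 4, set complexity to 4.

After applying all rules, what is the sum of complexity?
65

Step 1: 1 records have complexity < 4
Step 2: These records originally summed to 2
Step 3: After setting to minimum: 1 × 4 = 4
Step 4: Unaffected records sum: 61
Step 5: Final sum = 4 + 61 = 65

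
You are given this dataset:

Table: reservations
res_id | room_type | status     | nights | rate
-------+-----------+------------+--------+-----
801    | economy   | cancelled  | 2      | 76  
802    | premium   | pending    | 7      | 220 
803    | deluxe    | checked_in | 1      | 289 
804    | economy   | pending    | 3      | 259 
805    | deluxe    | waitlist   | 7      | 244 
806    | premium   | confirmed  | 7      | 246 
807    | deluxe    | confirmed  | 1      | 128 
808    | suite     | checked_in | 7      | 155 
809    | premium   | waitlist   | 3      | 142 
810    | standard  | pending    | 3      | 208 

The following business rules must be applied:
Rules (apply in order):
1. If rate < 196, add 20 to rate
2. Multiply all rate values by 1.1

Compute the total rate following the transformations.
2251.7

Step 1: Apply Rule 1 - Add 20 to records with rate < 196
  - 4 records affected: 501 + (4 × 20) = 581
  - Unaffected records: 1466
  - Sum after Rule 1: 2047
Step 2: Apply Rule 2 - Multiply all by 1.1
  - 2047 × 1.1 = 2251.7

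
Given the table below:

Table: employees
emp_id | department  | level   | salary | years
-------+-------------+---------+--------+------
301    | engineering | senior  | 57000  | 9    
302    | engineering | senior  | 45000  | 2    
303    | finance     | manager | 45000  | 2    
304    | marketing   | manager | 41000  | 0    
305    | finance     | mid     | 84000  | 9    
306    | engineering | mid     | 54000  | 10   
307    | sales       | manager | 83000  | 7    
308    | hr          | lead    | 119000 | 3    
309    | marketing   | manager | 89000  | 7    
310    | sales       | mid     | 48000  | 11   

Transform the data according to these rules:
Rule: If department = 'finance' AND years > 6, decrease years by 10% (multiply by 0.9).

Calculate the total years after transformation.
59.1

Step 1: Find records where department = 'finance' AND years > 6
Step 2: 1 records match, summing to 9
Step 3: After multiplier: 9 × 0.9 = 8.1
Step 4: Unaffected records sum: 51
Step 5: Final sum = 8.1 + 51 = 59.1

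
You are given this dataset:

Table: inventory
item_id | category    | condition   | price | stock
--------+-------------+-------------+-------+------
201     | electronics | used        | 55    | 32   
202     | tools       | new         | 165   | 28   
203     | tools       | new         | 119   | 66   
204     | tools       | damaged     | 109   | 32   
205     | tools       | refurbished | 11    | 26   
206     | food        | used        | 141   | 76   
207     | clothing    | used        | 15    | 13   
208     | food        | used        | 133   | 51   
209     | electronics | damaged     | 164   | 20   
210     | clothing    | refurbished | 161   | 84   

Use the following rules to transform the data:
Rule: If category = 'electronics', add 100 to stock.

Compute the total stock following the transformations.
628

Step 1: Count records where category = 'electronics': 2
Step 2: Total bonus added: 2 × 100 = 200
Step 3: Original sum of stock: 428
Step 4: Final sum = 428 + 200 = 628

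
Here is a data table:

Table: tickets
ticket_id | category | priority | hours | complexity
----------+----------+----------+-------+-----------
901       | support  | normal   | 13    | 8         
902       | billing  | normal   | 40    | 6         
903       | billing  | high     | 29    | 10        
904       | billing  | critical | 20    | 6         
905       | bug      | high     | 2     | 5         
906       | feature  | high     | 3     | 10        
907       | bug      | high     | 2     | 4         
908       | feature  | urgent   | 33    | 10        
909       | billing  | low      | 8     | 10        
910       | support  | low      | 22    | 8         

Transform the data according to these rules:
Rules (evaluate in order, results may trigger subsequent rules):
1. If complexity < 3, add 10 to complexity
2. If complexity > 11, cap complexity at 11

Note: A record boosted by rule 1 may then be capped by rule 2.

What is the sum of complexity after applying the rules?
77

Step 1: Apply rule 1 to records with complexity < 3
  - 0 records get bonus of 10
  - Of these, 0 records then exceed 11 and get capped
Step 2: Apply rule 2 to records with complexity > 11
  - 0 records (original) are capped
Step 3: Calculate final sum = 77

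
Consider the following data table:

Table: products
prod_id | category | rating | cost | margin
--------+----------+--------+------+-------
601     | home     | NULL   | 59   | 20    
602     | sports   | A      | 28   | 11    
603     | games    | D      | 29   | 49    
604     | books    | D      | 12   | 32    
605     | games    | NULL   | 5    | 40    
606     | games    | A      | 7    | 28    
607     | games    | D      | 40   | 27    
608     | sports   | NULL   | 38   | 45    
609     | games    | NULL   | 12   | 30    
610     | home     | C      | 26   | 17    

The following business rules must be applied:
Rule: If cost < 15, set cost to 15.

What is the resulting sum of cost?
280

Step 1: 4 records have cost < 15
Step 2: These records originally summed to 36
Step 3: After setting to minimum: 4 × 15 = 60
Step 4: Unaffected records sum: 220
Step 5: Final sum = 60 + 220 = 280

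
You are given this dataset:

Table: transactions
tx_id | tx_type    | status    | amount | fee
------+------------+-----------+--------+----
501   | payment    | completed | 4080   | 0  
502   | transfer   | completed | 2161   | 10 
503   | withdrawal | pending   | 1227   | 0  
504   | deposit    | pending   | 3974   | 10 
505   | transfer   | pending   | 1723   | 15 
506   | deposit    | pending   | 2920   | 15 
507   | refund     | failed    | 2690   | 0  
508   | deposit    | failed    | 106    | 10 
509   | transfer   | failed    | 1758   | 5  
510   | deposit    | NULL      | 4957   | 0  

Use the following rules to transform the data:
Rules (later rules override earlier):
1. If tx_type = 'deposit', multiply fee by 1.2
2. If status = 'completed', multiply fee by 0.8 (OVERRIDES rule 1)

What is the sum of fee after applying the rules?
70.0

Step 1: Rule 2 takes priority for records with status = 'completed'
  - 2 records: 10 × 0.8 = 8.0
Step 2: Rule 1 applies to remaining records with tx_type = 'deposit'
  - 4 records: 35 × 1.2 = 42.0
Step 3: Other records unchanged: 20
Step 4: Final sum = 8.0 + 42.0 + 20 = 70.0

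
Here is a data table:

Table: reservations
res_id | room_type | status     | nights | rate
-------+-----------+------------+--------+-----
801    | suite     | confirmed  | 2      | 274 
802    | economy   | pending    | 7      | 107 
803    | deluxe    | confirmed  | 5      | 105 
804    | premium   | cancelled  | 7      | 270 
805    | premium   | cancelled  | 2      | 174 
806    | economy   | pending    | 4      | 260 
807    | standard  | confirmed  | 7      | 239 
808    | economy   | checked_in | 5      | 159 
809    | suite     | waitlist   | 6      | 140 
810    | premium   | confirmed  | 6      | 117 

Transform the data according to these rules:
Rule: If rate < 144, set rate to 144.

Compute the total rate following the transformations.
1952

Step 1: 4 records have rate < 144
Step 2: These records originally summed to 469
Step 3: After setting to minimum: 4 × 144 = 576
Step 4: Unaffected records sum: 1376
Step 5: Final sum = 576 + 1376 = 1952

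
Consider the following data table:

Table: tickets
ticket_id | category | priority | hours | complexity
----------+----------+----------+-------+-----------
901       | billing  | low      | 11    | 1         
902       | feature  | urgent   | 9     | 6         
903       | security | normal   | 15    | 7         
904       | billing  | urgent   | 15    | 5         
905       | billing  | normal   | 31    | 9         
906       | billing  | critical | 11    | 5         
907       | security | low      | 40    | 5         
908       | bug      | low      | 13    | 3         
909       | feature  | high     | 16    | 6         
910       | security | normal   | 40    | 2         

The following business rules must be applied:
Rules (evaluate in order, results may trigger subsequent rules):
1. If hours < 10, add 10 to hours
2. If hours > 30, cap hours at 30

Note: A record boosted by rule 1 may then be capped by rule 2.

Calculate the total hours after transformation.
190

Step 1: Apply rule 1 to records with hours < 10
  - 1 records get bonus of 10
  - Of these, 0 records then exceed 30 and get capped
Step 2: Apply rule 2 to records with hours > 30
  - 3 records (original) are capped
Step 3: Calculate final sum = 190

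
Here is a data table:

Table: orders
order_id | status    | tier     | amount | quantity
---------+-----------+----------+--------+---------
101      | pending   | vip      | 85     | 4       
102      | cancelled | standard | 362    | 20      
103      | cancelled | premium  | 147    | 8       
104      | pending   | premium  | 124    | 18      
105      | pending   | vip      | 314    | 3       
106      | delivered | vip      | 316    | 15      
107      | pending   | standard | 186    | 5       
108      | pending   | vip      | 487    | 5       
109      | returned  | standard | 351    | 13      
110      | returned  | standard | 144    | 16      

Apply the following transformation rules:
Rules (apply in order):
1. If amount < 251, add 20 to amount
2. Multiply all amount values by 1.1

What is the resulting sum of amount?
2877.6

Step 1: Apply Rule 1 - Add 20 to records with amount < 251
  - 5 records affected: 686 + (5 × 20) = 786
  - Unaffected records: 1830
  - Sum after Rule 1: 2616
Step 2: Apply Rule 2 - Multiply all by 1.1
  - 2616 × 1.1 = 2877.6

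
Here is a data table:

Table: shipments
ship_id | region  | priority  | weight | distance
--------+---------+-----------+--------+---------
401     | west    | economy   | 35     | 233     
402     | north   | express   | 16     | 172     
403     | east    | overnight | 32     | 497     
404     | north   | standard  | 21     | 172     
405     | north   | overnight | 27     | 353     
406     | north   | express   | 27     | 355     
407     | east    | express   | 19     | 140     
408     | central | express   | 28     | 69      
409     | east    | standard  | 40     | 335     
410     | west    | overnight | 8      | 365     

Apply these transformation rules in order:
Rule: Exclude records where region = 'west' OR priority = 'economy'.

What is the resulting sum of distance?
2093

Step 1: Find records where region = 'west' OR priority = 'economy'
Step 2: 2 records match, summing to 598
Step 3: Original sum: 2691
Step 4: Remaining sum = 2691 - 598 = 2093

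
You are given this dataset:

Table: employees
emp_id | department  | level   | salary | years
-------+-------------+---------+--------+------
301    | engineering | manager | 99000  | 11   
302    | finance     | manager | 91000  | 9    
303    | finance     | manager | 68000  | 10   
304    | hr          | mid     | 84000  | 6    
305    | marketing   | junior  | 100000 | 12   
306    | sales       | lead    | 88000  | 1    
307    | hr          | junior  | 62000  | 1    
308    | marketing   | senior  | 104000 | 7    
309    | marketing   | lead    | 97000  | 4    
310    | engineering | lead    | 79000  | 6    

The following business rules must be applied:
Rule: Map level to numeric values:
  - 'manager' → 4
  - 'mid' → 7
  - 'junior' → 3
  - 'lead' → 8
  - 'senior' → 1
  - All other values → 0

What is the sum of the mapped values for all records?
50

Step 1: Apply mapping to each record
Step 2: Count by status:
  'manager': 3 records × 4 = 12
  'mid': 1 records × 7 = 7
  'junior': 2 records × 3 = 6
  'lead': 3 records × 8 = 24
  'senior': 1 records × 1 = 1
Step 3: Sum all mapped values = 50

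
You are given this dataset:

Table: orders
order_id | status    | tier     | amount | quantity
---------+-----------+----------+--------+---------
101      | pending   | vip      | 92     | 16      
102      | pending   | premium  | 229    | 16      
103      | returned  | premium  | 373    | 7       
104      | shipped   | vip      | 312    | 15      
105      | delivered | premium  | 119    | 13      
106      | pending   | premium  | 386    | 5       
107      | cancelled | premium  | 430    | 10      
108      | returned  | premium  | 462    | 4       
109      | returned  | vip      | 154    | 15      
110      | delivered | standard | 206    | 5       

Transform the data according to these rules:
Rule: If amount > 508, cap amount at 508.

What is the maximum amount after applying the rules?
462

Step 1: Original maximum amount = 462
Step 2: Check cap of 508 against maximum
Step 3: No records exceed the cap (max 462 <= cap 508), so no capping applies
Step 4: Maximum after transformation = 462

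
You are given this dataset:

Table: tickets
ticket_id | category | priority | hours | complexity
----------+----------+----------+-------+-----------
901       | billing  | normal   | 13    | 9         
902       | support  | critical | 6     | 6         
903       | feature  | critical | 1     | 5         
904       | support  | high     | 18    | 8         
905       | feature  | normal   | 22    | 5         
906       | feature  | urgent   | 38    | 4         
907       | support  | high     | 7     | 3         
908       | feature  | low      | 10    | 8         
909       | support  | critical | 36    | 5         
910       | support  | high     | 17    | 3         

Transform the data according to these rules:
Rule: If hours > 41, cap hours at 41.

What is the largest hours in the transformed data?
38

Step 1: Original maximum hours = 38
Step 2: Check cap of 41 against maximum
Step 3: No records exceed the cap (max 38 <= cap 41), so no capping applies
Step 4: Maximum after transformation = 38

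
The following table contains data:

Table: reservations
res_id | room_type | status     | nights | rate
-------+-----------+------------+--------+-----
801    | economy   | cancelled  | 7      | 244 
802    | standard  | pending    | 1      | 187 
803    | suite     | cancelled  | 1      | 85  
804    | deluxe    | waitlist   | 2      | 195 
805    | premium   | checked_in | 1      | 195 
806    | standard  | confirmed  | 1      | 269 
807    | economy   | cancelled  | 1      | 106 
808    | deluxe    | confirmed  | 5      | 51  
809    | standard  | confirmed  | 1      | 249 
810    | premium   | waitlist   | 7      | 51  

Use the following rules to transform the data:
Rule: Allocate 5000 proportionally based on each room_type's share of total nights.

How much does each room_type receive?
deluxe: 1296.3, economy: 1481.48, premium: 1481.48, standard: 555.56, suite: 185.19

Step 1: Calculate total nights = 27
Step 2: Calculate each room_type's proportion:
  deluxe: 7/27 = 25.93% → 1296.3
  economy: 8/27 = 29.63% → 1481.48
  premium: 8/27 = 29.63% → 1481.48
  standard: 3/27 = 11.11% → 555.56
  suite: 1/27 = 3.70% → 185.19
Step 3: Verify: sum of allocations ≈ 5000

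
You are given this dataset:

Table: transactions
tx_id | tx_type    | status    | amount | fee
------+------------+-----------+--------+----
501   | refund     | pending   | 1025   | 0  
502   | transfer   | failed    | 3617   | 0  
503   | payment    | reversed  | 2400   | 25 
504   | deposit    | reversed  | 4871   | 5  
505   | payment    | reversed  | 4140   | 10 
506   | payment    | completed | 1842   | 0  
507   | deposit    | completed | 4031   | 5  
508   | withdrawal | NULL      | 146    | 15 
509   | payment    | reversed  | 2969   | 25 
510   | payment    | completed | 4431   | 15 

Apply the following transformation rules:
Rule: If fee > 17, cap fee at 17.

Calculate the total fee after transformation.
84

Step 1: 2 records have fee > 17
Step 2: These records originally summed to 50
Step 3: After capping: 2 × 17 = 34
Step 4: Unaffected records sum: 50
Step 5: Final sum = 34 + 50 = 84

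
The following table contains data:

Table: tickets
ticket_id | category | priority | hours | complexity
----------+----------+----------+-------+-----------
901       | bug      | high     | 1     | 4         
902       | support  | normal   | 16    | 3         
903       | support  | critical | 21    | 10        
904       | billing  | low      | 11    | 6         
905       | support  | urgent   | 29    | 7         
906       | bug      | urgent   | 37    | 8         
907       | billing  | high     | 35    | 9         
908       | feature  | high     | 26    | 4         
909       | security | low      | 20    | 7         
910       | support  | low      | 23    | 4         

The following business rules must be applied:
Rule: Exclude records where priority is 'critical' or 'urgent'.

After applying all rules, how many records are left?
7

Step 1: Count records to exclude
  - 1 (critical) + 2 (urgent) = 3 records
Step 2: Total records: 10
Step 3: Remaining = 10 - 3 = 7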